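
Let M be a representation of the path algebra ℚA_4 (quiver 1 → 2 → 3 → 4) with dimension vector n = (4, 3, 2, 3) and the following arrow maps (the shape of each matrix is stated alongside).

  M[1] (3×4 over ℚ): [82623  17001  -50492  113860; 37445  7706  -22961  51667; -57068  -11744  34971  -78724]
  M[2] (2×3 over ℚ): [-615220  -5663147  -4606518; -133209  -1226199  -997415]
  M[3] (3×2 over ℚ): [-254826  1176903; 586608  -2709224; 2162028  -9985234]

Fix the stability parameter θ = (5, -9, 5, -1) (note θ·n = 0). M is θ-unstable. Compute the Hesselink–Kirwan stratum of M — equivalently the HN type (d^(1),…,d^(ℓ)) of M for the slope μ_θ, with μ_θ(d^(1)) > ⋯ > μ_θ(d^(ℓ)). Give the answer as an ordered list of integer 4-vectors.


Interval decomposition of M: I[1,1], I[1,2], I[1,3], I[1,4], I[4,4]^2.
HN type (ℓ=4): μ^(1)=5; μ^(2)=2; μ^(3)=-1; μ^(4)=-2

((1, 0, 1, 0); (0, 0, 1, 1); (0, 0, 0, 2); (3, 3, 0, 0))


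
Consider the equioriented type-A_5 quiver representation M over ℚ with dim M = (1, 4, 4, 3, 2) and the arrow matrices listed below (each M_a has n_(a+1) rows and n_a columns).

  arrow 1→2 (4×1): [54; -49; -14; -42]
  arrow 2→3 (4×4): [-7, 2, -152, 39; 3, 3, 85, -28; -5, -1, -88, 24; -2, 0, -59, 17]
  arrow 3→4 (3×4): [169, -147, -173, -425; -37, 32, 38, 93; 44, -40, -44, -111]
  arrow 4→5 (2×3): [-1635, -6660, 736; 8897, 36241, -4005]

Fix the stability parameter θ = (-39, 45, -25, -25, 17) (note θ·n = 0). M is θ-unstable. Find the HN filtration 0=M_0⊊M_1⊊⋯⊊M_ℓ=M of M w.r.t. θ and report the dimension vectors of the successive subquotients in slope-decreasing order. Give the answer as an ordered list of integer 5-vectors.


Via rank(M_{q-1}∘⋯∘M_p): M ≅ I[1,3], I[2,4], I[2,5]^2.
μ_θ-semistable layers: μ^(1)=17; μ^(2)=10; μ^(3)=-5/3; μ^(4)=-39

((0, 0, 0, 0, 2); (0, 1, 1, 0, 0); (0, 3, 3, 3, 0); (1, 0, 0, 0, 0))


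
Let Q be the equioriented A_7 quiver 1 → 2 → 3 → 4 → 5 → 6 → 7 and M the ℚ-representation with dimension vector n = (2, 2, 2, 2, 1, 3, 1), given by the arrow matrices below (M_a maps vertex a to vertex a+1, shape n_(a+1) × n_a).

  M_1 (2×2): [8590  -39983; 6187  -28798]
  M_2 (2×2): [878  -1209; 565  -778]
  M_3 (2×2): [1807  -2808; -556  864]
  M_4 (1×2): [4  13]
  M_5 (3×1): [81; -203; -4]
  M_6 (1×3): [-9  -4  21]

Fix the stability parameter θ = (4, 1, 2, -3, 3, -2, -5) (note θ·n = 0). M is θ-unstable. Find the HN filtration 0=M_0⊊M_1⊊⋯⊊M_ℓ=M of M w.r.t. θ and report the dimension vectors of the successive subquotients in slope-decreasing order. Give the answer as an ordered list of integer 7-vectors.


Interval decomposition of M: I[1,3], I[1,4], I[4,7], I[6,6]^2.
HN type (ℓ=5): μ^(1)=7/3; μ^(2)=1; μ^(3)=-4/3; μ^(4)=-2; μ^(5)=-3

((1, 1, 1, 0, 0, 0, 0); (1, 1, 1, 1, 0, 0, 0); (0, 0, 0, 0, 1, 1, 1); (0, 0, 0, 0, 0, 2, 0); (0, 0, 0, 1, 0, 0, 0))


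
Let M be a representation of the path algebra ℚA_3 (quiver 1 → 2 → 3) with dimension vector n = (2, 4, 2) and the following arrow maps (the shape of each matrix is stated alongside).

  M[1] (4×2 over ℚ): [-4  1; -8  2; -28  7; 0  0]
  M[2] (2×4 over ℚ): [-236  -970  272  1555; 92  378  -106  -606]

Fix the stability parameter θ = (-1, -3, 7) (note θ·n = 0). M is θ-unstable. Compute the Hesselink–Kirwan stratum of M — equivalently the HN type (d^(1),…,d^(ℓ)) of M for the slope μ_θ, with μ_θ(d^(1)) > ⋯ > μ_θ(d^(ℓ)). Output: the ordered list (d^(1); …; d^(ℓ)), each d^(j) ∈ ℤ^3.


Interval decomposition of M: I[1,1], I[1,3], I[2,2]^2, I[2,3].
HN type (ℓ=4): μ^(1)=7; μ^(2)=-1; μ^(3)=-2; μ^(4)=-3

((0, 0, 2); (1, 0, 0); (1, 1, 0); (0, 3, 0))


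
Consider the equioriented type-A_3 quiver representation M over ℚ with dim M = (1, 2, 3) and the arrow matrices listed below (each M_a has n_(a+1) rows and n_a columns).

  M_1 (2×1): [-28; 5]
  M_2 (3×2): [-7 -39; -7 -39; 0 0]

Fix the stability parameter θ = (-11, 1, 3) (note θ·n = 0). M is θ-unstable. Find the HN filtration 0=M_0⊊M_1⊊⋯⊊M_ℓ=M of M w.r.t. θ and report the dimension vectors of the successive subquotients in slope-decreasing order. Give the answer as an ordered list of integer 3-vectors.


Interval decomposition of M: I[1,3], I[2,2], I[3,3]^2.
HN type (ℓ=3): μ^(1)=3; μ^(2)=1; μ^(3)=-11

((0, 0, 3); (0, 2, 0); (1, 0, 0))


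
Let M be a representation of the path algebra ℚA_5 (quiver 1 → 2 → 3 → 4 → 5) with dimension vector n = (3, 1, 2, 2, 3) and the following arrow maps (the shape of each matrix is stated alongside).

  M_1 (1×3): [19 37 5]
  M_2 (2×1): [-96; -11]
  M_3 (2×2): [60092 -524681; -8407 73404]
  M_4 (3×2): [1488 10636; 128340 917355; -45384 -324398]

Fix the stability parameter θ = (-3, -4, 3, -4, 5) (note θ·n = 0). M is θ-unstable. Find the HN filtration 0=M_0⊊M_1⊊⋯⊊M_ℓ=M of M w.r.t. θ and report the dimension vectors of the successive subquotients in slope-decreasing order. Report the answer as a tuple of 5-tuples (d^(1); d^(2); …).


Barcode: M ≅ I[1,1]^2, I[1,4], I[3,5], I[5,5]^2. HN layers by μ_θ (4 steps, strictly decreasing):
  μ^(1)=5; μ^(2)=-1/2; μ^(3)=-3; μ^(4)=-7/2

((0, 0, 0, 0, 3); (0, 0, 2, 2, 0); (2, 0, 0, 0, 0); (1, 1, 0, 0, 0))


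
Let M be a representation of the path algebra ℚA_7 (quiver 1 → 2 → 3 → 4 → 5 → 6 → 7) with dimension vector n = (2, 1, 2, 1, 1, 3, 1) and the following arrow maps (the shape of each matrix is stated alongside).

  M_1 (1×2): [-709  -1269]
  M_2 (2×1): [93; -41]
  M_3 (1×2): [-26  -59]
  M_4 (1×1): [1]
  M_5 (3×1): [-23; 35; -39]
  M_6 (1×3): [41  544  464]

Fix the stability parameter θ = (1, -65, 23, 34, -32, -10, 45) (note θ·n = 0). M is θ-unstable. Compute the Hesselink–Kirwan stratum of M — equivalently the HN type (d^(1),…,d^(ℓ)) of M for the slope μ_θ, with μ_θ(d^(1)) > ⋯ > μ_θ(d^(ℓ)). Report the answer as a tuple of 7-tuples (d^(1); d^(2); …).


Interval decomposition of M: I[1,1], I[1,7], I[3,3], I[6,6]^2.
HN type (ℓ=6): μ^(1)=45; μ^(2)=23; μ^(3)=15/4; μ^(4)=1; μ^(5)=-10; μ^(6)=-32

((0, 0, 0, 0, 0, 0, 1); (0, 0, 1, 0, 0, 0, 0); (0, 0, 1, 1, 1, 1, 0); (1, 0, 0, 0, 0, 0, 0); (0, 0, 0, 0, 0, 2, 0); (1, 1, 0, 0, 0, 0, 0))


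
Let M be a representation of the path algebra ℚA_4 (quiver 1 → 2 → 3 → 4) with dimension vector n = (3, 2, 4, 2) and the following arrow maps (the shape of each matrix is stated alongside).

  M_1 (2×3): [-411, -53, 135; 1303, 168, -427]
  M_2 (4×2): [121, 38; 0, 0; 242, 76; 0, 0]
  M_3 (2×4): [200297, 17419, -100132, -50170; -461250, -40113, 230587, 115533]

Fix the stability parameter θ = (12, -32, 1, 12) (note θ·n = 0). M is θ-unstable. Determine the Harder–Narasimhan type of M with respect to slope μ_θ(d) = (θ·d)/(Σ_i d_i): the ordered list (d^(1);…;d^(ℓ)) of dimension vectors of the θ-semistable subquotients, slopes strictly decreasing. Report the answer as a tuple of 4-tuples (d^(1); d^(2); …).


Barcode: M ≅ I[1,1], I[1,2], I[1,4], I[3,3]^2, I[3,4]. HN layers by μ_θ (3 steps, strictly decreasing):
  μ^(1)=12; μ^(2)=1; μ^(3)=-10

((1, 0, 0, 2); (0, 0, 4, 0); (2, 2, 0, 0))


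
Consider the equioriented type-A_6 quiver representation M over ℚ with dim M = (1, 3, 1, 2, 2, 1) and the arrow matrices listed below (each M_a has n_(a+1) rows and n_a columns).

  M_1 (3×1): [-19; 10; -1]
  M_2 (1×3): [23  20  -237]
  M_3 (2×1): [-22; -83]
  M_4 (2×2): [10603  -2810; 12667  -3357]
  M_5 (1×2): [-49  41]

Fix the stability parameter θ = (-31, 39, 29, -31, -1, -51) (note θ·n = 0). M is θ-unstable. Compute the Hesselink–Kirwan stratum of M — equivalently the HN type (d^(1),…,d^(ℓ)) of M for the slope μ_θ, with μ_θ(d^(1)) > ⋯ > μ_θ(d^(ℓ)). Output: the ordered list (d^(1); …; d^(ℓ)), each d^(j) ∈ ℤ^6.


Interval decomposition of M: I[1,2], I[2,2], I[2,6], I[4,5].
HN type (ℓ=4): μ^(1)=39; μ^(2)=-1; μ^(3)=-3; μ^(4)=-31

((0, 2, 0, 0, 0, 0); (0, 0, 0, 0, 1, 0); (0, 1, 1, 1, 1, 1); (1, 0, 0, 1, 0, 0))


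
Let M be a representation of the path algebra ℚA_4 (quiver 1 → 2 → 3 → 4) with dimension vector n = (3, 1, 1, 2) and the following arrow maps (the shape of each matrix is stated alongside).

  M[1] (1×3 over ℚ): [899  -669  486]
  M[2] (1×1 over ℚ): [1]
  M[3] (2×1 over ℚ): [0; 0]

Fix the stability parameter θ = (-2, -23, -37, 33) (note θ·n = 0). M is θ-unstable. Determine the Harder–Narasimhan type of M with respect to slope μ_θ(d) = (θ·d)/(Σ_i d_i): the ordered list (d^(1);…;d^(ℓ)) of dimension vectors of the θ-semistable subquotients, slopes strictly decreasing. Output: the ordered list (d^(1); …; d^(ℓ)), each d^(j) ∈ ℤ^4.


Barcode: M ≅ I[1,1]^2, I[1,3], I[4,4]^2. HN layers by μ_θ (3 steps, strictly decreasing):
  μ^(1)=33; μ^(2)=-2; μ^(3)=-62/3

((0, 0, 0, 2); (2, 0, 0, 0); (1, 1, 1, 0))


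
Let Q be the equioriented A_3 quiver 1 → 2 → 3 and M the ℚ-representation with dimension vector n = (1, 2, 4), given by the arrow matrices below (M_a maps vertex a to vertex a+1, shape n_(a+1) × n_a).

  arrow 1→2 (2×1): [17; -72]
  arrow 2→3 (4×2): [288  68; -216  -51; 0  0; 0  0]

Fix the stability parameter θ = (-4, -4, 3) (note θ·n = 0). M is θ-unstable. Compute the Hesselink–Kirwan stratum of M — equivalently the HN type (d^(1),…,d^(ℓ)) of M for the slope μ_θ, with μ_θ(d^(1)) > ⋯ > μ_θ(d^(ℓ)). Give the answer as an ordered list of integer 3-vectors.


Via rank(M_{q-1}∘⋯∘M_p): M ≅ I[1,2], I[2,3], I[3,3]^3.
μ_θ-semistable layers: μ^(1)=3; μ^(2)=-4

((0, 0, 4); (1, 2, 0))


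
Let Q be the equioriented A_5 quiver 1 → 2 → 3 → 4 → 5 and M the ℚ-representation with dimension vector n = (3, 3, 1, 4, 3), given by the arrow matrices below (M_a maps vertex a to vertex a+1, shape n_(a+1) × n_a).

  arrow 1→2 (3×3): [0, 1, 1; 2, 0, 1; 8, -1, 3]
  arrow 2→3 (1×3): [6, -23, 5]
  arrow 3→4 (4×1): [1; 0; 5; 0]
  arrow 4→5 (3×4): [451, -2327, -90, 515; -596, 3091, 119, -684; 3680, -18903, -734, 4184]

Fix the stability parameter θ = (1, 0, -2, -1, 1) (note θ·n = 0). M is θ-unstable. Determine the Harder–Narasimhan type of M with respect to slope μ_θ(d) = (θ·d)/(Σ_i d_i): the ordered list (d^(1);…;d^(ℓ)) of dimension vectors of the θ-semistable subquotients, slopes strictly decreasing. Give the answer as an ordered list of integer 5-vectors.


Interval decomposition of M: I[1,1], I[1,2], I[1,5], I[2,2], I[4,4], I[4,5]^2.
HN type (ℓ=5): μ^(1)=1; μ^(2)=1/2; μ^(3)=0; μ^(4)=-1/2; μ^(5)=-1

((1, 0, 0, 0, 3); (1, 1, 0, 0, 0); (0, 1, 0, 0, 0); (1, 1, 1, 1, 0); (0, 0, 0, 3, 0))


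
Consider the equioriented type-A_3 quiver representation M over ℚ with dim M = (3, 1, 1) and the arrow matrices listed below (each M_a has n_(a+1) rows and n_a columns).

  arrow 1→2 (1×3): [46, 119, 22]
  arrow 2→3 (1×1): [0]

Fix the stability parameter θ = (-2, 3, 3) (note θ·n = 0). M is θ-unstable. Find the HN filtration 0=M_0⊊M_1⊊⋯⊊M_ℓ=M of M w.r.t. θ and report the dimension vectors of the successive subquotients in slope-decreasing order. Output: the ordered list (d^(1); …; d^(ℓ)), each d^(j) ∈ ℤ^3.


Barcode: M ≅ I[1,1]^2, I[1,2], I[3,3]. HN layers by μ_θ (2 steps, strictly decreasing):
  μ^(1)=3; μ^(2)=-2

((0, 1, 1); (3, 0, 0))


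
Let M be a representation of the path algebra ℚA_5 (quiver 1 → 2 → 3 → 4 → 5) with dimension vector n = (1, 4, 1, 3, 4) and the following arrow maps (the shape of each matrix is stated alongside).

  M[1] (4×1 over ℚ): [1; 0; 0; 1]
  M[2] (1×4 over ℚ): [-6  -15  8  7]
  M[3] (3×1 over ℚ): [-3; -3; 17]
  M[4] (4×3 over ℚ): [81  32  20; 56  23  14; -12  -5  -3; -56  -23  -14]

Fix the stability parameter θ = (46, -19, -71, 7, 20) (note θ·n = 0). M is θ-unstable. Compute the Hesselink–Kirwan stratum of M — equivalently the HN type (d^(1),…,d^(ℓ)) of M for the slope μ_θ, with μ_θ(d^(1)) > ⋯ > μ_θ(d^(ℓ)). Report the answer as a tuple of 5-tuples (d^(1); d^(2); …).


Barcode: M ≅ I[1,5], I[2,2]^3, I[4,5]^2, I[5,5]. HN layers by μ_θ (4 steps, strictly decreasing):
  μ^(1)=20; μ^(2)=7; μ^(3)=-44/3; μ^(4)=-19

((0, 0, 0, 0, 4); (0, 0, 0, 3, 0); (1, 1, 1, 0, 0); (0, 3, 0, 0, 0))


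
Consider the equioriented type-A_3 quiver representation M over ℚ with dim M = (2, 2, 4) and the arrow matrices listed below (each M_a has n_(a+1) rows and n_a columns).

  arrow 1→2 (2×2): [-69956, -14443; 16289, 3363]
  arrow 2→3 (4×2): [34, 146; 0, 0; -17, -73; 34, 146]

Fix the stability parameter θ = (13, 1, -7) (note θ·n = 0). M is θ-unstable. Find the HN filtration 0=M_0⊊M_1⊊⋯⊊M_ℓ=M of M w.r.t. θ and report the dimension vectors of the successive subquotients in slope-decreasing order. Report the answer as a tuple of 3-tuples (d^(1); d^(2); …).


Barcode: M ≅ I[1,2], I[1,3], I[3,3]^3. HN layers by μ_θ (3 steps, strictly decreasing):
  μ^(1)=7; μ^(2)=7/3; μ^(3)=-7

((1, 1, 0); (1, 1, 1); (0, 0, 3))


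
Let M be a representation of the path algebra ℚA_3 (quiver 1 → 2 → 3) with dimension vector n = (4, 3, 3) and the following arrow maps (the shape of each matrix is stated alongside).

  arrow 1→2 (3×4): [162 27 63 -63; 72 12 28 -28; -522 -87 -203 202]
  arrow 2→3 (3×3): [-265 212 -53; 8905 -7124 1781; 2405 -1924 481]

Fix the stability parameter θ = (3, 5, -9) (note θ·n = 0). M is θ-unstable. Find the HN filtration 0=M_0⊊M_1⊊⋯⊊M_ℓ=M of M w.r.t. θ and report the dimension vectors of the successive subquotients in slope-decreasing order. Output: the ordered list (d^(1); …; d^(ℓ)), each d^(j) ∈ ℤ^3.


Interval decomposition of M: I[1,1]^2, I[1,2], I[1,3], I[2,2], I[3,3]^2.
HN type (ℓ=4): μ^(1)=5; μ^(2)=3; μ^(3)=-1/3; μ^(4)=-9

((0, 2, 0); (3, 0, 0); (1, 1, 1); (0, 0, 2))


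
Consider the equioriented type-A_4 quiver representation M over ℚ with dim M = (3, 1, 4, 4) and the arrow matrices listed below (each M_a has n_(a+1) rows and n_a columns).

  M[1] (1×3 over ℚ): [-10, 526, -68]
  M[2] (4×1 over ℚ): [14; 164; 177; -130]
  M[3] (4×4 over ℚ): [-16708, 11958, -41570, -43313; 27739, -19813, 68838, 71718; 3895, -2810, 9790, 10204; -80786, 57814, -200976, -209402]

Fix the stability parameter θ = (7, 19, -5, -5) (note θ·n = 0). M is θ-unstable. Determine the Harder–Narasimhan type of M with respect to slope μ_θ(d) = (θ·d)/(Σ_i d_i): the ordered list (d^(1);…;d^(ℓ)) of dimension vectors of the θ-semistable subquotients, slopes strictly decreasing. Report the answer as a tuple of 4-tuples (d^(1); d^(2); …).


Interval decomposition of M: I[1,1]^2, I[1,3], I[3,4]^3, I[4,4].
HN type (ℓ=2): μ^(1)=7; μ^(2)=-5

((3, 1, 1, 0); (0, 0, 3, 4))


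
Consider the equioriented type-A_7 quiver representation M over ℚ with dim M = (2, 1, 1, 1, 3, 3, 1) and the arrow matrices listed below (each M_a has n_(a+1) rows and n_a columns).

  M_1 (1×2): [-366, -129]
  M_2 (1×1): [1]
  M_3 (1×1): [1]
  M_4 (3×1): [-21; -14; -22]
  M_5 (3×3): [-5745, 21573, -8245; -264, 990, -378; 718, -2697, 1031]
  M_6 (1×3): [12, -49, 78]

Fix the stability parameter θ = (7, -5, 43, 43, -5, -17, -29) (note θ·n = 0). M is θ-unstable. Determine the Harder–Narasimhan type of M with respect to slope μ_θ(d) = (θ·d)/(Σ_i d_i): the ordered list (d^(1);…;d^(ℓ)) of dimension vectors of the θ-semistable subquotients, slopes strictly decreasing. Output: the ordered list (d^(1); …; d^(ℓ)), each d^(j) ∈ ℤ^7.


Barcode: M ≅ I[1,1], I[1,6], I[5,5], I[5,6], I[6,7]. HN layers by μ_θ (6 steps, strictly decreasing):
  μ^(1)=16; μ^(2)=7; μ^(3)=1; μ^(4)=-5; μ^(5)=-11; μ^(6)=-23

((0, 0, 1, 1, 1, 1, 0); (1, 0, 0, 0, 0, 0, 0); (1, 1, 0, 0, 0, 0, 0); (0, 0, 0, 0, 1, 0, 0); (0, 0, 0, 0, 1, 1, 0); (0, 0, 0, 0, 0, 1, 1))


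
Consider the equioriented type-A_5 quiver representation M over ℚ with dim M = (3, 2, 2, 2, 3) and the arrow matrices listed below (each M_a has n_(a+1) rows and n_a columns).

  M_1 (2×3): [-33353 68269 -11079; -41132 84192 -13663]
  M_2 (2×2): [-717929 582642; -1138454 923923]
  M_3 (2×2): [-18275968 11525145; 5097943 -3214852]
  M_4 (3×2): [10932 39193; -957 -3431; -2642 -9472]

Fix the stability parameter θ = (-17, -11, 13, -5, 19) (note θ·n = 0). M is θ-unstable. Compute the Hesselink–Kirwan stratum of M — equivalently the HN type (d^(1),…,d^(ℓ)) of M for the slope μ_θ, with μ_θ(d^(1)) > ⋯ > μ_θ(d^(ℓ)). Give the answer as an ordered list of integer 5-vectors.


Barcode: M ≅ I[1,1], I[1,5]^2, I[5,5]. HN layers by μ_θ (4 steps, strictly decreasing):
  μ^(1)=19; μ^(2)=4; μ^(3)=-11; μ^(4)=-17

((0, 0, 0, 0, 3); (0, 0, 2, 2, 0); (0, 2, 0, 0, 0); (3, 0, 0, 0, 0))


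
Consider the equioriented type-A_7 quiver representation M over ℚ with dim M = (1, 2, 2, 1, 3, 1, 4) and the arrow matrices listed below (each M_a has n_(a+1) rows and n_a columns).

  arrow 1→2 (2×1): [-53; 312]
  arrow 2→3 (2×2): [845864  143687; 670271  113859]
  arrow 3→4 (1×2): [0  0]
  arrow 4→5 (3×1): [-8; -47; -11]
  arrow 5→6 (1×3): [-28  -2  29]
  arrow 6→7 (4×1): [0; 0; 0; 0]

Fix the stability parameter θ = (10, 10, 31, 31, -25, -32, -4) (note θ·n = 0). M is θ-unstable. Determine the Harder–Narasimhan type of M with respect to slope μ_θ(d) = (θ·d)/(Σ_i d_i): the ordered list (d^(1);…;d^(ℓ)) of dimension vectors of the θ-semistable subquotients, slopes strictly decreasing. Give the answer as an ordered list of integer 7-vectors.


Via rank(M_{q-1}∘⋯∘M_p): M ≅ I[1,3], I[2,3], I[4,6], I[5,5]^2, I[7,7]^4.
μ_θ-semistable layers: μ^(1)=31; μ^(2)=10; μ^(3)=-4; μ^(4)=-26/3; μ^(5)=-25

((0, 0, 2, 0, 0, 0, 0); (1, 2, 0, 0, 0, 0, 0); (0, 0, 0, 0, 0, 0, 4); (0, 0, 0, 1, 1, 1, 0); (0, 0, 0, 0, 2, 0, 0))


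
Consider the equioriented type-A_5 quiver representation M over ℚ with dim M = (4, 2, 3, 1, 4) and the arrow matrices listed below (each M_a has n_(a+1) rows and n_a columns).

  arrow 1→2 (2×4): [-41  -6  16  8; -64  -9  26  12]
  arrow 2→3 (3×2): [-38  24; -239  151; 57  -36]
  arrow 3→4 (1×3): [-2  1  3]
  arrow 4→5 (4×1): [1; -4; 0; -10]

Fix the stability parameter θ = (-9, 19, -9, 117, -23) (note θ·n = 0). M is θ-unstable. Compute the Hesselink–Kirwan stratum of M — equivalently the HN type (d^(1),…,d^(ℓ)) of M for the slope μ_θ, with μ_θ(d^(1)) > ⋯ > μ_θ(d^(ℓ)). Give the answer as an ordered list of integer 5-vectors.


Barcode: M ≅ I[1,1]^2, I[1,3], I[1,5], I[3,3], I[5,5]^3. HN layers by μ_θ (4 steps, strictly decreasing):
  μ^(1)=47; μ^(2)=5; μ^(3)=-9; μ^(4)=-23

((0, 0, 0, 1, 1); (0, 2, 2, 0, 0); (4, 0, 1, 0, 0); (0, 0, 0, 0, 3))


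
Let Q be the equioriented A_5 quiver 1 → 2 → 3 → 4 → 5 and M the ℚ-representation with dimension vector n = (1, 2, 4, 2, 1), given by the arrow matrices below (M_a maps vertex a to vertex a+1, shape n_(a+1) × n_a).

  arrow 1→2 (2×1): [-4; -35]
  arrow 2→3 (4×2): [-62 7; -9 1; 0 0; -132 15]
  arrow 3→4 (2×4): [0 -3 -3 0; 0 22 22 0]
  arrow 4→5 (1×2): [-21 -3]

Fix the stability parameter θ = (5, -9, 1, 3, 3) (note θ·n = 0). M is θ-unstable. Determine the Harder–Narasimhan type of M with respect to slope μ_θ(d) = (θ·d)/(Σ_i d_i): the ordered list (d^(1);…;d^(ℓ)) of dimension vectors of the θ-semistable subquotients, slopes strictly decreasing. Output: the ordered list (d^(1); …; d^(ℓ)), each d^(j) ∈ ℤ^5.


Interval decomposition of M: I[1,5], I[2,3], I[3,3]^2, I[4,4].
HN type (ℓ=4): μ^(1)=3; μ^(2)=1; μ^(3)=-2; μ^(4)=-9

((0, 0, 0, 2, 1); (0, 0, 4, 0, 0); (1, 1, 0, 0, 0); (0, 1, 0, 0, 0))


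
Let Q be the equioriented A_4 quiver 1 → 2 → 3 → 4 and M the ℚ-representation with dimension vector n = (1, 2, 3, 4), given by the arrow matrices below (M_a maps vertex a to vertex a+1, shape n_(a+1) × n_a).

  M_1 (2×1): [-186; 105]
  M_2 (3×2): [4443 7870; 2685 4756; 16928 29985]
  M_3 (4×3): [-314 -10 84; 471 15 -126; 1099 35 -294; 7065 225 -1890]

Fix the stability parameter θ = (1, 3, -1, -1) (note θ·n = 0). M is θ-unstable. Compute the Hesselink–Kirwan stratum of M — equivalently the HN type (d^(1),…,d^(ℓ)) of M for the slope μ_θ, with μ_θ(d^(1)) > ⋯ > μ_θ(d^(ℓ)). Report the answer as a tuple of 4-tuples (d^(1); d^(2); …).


Barcode: M ≅ I[1,3], I[2,3], I[3,4], I[4,4]^3. HN layers by μ_θ (2 steps, strictly decreasing):
  μ^(1)=1; μ^(2)=-1

((1, 2, 2, 0); (0, 0, 1, 4))


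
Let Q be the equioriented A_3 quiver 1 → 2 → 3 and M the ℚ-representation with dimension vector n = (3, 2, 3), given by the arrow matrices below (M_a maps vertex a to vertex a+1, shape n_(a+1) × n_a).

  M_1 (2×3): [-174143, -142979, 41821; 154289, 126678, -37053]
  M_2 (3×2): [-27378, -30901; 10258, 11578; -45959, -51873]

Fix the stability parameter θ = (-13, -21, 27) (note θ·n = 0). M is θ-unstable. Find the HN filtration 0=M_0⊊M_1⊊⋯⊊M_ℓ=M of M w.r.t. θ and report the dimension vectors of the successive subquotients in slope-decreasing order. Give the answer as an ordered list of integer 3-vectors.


Barcode: M ≅ I[1,1], I[1,3]^2, I[3,3]. HN layers by μ_θ (3 steps, strictly decreasing):
  μ^(1)=27; μ^(2)=-13; μ^(3)=-17

((0, 0, 3); (1, 0, 0); (2, 2, 0))


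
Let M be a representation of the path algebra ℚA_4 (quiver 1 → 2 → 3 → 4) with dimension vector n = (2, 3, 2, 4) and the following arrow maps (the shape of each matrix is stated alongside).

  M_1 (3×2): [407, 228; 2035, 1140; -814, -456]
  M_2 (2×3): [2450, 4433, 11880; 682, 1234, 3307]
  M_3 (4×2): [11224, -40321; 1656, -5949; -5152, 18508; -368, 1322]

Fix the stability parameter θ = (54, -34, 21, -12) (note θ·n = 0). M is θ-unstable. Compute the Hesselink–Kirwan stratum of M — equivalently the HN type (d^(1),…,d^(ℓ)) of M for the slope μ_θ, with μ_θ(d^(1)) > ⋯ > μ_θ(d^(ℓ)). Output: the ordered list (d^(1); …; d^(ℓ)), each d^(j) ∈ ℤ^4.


Interval decomposition of M: I[1,1], I[1,4], I[2,2], I[2,3], I[4,4]^3.
HN type (ℓ=5): μ^(1)=54; μ^(2)=21; μ^(3)=29/4; μ^(4)=-12; μ^(5)=-34

((1, 0, 0, 0); (0, 0, 1, 0); (1, 1, 1, 1); (0, 0, 0, 3); (0, 2, 0, 0))


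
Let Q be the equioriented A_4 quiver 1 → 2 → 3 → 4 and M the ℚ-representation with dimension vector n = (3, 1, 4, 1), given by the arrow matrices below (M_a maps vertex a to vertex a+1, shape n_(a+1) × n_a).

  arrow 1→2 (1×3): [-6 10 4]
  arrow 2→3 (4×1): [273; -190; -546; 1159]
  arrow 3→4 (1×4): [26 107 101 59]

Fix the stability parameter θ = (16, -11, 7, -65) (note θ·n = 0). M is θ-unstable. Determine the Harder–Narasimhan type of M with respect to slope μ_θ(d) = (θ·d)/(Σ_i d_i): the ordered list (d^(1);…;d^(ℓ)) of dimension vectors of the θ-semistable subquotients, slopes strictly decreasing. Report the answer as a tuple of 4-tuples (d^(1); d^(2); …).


Barcode: M ≅ I[1,1]^2, I[1,4], I[3,3]^3. HN layers by μ_θ (3 steps, strictly decreasing):
  μ^(1)=16; μ^(2)=7; μ^(3)=-53/4

((2, 0, 0, 0); (0, 0, 3, 0); (1, 1, 1, 1))


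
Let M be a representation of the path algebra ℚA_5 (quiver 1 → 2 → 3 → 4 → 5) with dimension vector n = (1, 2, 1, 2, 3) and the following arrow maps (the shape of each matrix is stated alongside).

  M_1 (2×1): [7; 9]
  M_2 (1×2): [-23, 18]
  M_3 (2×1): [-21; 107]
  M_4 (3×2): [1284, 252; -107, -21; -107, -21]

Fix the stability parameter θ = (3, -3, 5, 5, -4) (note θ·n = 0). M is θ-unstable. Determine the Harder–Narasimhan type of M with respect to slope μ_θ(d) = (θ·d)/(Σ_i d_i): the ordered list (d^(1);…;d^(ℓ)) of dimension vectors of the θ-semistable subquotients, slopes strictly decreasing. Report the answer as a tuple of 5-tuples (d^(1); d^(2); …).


Barcode: M ≅ I[1,4], I[2,2], I[4,5], I[5,5]^2. HN layers by μ_θ (5 steps, strictly decreasing):
  μ^(1)=5; μ^(2)=1/2; μ^(3)=0; μ^(4)=-3; μ^(5)=-4

((0, 0, 1, 1, 0); (0, 0, 0, 1, 1); (1, 1, 0, 0, 0); (0, 1, 0, 0, 0); (0, 0, 0, 0, 2))


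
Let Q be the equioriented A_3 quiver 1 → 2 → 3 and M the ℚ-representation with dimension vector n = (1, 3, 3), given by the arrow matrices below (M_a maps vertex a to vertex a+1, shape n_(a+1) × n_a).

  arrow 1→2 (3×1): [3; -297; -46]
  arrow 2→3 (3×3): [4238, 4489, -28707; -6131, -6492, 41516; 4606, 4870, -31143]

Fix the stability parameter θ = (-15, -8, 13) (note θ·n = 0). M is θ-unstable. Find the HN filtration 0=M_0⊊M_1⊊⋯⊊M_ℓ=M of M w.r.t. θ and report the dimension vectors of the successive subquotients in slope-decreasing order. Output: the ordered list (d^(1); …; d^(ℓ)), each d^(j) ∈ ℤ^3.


Barcode: M ≅ I[1,3], I[2,3]^2. HN layers by μ_θ (3 steps, strictly decreasing):
  μ^(1)=13; μ^(2)=-8; μ^(3)=-15

((0, 0, 3); (0, 3, 0); (1, 0, 0))


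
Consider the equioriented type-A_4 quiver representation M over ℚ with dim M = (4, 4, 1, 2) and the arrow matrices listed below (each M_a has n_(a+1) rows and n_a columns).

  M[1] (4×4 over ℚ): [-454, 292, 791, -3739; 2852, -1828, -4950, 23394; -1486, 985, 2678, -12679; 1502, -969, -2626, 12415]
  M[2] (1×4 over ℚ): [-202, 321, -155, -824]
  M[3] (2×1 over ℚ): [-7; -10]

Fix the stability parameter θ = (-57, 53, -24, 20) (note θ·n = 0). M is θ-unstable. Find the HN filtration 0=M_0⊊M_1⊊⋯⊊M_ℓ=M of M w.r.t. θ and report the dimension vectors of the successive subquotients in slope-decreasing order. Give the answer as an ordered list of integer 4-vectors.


Barcode: M ≅ I[1,1], I[1,2]^2, I[1,4], I[2,2], I[4,4]. HN layers by μ_θ (4 steps, strictly decreasing):
  μ^(1)=53; μ^(2)=20; μ^(3)=29/2; μ^(4)=-57

((0, 3, 0, 0); (0, 0, 0, 2); (0, 1, 1, 0); (4, 0, 0, 0))


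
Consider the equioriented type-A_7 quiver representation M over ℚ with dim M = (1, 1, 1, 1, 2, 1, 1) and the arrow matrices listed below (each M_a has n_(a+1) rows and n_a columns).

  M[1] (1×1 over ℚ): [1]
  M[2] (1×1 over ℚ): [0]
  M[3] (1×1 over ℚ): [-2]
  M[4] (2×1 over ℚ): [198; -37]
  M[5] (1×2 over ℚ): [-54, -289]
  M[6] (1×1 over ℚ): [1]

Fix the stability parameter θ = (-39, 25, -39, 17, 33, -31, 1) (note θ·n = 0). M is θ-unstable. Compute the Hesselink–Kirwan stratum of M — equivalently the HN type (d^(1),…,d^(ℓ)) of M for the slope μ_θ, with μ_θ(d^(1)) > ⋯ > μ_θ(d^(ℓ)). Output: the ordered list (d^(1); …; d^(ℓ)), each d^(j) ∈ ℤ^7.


Interval decomposition of M: I[1,2], I[3,7], I[5,5].
HN type (ℓ=4): μ^(1)=33; μ^(2)=25; μ^(3)=5; μ^(4)=-39

((0, 0, 0, 0, 1, 0, 0); (0, 1, 0, 0, 0, 0, 0); (0, 0, 0, 1, 1, 1, 1); (1, 0, 1, 0, 0, 0, 0))


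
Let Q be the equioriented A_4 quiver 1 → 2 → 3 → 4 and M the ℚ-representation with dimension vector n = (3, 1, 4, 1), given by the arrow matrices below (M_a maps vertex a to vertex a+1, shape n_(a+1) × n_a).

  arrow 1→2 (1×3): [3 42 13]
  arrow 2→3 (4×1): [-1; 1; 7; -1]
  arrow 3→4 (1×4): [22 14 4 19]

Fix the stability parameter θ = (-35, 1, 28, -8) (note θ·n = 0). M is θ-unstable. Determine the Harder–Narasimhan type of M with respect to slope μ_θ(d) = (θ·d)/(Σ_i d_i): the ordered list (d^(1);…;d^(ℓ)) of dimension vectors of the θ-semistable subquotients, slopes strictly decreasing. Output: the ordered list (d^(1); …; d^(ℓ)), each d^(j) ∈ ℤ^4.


Barcode: M ≅ I[1,1]^2, I[1,4], I[3,3]^3. HN layers by μ_θ (4 steps, strictly decreasing):
  μ^(1)=28; μ^(2)=10; μ^(3)=1; μ^(4)=-35

((0, 0, 3, 0); (0, 0, 1, 1); (0, 1, 0, 0); (3, 0, 0, 0))


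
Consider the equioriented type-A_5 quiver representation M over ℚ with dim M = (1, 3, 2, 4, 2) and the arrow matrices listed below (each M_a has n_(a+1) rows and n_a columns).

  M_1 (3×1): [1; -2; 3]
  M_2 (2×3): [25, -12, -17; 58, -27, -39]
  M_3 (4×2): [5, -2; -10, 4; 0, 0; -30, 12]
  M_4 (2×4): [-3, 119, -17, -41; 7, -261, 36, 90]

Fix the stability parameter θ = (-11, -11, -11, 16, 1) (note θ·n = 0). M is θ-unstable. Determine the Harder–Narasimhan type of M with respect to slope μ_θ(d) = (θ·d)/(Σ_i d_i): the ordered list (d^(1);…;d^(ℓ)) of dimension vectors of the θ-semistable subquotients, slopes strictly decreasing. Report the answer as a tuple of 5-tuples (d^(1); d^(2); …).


Interval decomposition of M: I[1,3], I[2,2], I[2,5], I[4,4]^2, I[4,5].
HN type (ℓ=3): μ^(1)=16; μ^(2)=17/2; μ^(3)=-11

((0, 0, 0, 2, 0); (0, 0, 0, 2, 2); (1, 3, 2, 0, 0))


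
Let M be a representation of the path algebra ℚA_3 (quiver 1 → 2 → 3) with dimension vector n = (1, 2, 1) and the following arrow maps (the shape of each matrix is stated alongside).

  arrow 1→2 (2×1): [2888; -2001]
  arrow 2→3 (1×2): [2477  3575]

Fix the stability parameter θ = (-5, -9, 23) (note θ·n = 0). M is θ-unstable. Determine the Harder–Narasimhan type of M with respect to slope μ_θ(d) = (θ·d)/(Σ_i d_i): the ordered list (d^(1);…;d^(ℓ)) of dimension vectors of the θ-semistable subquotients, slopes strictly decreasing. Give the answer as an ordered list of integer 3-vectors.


Interval decomposition of M: I[1,3], I[2,2].
HN type (ℓ=3): μ^(1)=23; μ^(2)=-7; μ^(3)=-9

((0, 0, 1); (1, 1, 0); (0, 1, 0))


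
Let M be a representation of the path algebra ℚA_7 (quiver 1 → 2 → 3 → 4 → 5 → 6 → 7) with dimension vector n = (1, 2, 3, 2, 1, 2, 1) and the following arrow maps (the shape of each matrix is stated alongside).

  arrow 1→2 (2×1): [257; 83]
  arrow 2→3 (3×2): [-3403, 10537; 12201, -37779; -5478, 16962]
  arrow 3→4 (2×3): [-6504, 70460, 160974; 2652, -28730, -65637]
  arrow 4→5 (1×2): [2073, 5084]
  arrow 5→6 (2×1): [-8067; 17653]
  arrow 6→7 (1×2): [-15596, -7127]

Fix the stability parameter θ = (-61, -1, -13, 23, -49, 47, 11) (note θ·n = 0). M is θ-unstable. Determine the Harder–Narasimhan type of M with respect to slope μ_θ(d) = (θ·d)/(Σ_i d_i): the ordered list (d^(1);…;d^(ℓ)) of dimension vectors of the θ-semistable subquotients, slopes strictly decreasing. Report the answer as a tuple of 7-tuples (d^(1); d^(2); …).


Barcode: M ≅ I[1,2], I[2,3], I[3,3], I[3,7], I[4,4], I[6,6]. HN layers by μ_θ (7 steps, strictly decreasing):
  μ^(1)=47; μ^(2)=29; μ^(3)=23; μ^(4)=-1; μ^(5)=-7; μ^(6)=-13; μ^(7)=-61

((0, 0, 0, 0, 0, 1, 0); (0, 0, 0, 0, 0, 1, 1); (0, 0, 0, 1, 0, 0, 0); (0, 1, 0, 0, 0, 0, 0); (0, 1, 1, 0, 0, 0, 0); (0, 0, 2, 1, 1, 0, 0); (1, 0, 0, 0, 0, 0, 0))


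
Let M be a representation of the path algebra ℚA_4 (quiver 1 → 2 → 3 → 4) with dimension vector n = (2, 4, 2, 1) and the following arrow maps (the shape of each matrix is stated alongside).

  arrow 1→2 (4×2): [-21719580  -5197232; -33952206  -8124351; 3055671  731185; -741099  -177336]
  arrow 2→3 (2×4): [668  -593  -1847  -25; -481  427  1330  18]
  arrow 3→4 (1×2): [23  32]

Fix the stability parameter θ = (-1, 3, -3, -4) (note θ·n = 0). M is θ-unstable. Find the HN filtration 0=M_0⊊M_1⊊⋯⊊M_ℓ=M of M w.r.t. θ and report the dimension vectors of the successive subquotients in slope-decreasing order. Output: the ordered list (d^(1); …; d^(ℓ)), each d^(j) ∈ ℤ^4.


Barcode: M ≅ I[1,2], I[1,3], I[2,2], I[2,4]. HN layers by μ_θ (4 steps, strictly decreasing):
  μ^(1)=3; μ^(2)=0; μ^(3)=-1; μ^(4)=-4/3

((0, 2, 0, 0); (0, 1, 1, 0); (2, 0, 0, 0); (0, 1, 1, 1))


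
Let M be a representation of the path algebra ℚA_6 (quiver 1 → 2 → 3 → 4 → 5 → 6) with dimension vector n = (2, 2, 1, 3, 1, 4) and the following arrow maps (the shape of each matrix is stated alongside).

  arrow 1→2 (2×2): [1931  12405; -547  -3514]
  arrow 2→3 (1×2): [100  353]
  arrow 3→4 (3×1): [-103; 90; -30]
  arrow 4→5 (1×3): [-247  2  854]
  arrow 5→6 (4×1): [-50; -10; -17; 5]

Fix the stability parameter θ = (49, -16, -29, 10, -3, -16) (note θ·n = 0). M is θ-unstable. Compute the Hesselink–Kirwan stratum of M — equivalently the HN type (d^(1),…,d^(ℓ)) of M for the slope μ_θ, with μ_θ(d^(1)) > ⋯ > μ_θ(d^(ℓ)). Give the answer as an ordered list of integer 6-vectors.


Interval decomposition of M: I[1,2], I[1,6], I[4,4]^2, I[6,6]^3.
HN type (ℓ=4): μ^(1)=33/2; μ^(2)=10; μ^(3)=-5/6; μ^(4)=-16

((1, 1, 0, 0, 0, 0); (0, 0, 0, 2, 0, 0); (1, 1, 1, 1, 1, 1); (0, 0, 0, 0, 0, 3))


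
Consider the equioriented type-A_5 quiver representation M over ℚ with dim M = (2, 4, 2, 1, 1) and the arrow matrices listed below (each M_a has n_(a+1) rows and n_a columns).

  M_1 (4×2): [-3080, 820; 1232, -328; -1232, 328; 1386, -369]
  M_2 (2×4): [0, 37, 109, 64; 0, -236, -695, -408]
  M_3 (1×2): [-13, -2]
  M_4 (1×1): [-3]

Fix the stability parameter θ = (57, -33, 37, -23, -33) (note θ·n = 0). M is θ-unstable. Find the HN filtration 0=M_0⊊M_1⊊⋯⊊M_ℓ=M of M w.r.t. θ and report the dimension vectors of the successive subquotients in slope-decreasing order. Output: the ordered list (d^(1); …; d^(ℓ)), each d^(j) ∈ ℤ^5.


Via rank(M_{q-1}∘⋯∘M_p): M ≅ I[1,1], I[1,2], I[2,2], I[2,3], I[2,5].
μ_θ-semistable layers: μ^(1)=57; μ^(2)=37; μ^(3)=12; μ^(4)=-19/3; μ^(5)=-33

((1, 0, 0, 0, 0); (0, 0, 1, 0, 0); (1, 1, 0, 0, 0); (0, 0, 1, 1, 1); (0, 3, 0, 0, 0))


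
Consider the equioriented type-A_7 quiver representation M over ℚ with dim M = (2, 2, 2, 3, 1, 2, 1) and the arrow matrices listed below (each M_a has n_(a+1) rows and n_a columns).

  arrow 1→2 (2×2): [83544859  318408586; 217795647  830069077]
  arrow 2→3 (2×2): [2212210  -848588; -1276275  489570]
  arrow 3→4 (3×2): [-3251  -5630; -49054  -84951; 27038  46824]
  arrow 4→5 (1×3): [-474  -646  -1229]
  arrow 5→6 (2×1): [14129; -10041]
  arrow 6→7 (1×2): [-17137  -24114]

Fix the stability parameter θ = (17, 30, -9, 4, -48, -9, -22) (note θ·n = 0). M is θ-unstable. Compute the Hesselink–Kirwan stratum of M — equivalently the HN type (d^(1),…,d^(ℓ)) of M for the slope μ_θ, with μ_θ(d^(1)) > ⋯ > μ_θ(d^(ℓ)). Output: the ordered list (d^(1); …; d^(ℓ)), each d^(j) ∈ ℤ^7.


Via rank(M_{q-1}∘⋯∘M_p): M ≅ I[1,2], I[1,7], I[3,4], I[4,4], I[6,6].
μ_θ-semistable layers: μ^(1)=30; μ^(2)=17; μ^(3)=4; μ^(4)=-37/7; μ^(5)=-9

((0, 1, 0, 0, 0, 0, 0); (1, 0, 0, 0, 0, 0, 0); (0, 0, 0, 2, 0, 0, 0); (1, 1, 1, 1, 1, 1, 1); (0, 0, 1, 0, 0, 1, 0))


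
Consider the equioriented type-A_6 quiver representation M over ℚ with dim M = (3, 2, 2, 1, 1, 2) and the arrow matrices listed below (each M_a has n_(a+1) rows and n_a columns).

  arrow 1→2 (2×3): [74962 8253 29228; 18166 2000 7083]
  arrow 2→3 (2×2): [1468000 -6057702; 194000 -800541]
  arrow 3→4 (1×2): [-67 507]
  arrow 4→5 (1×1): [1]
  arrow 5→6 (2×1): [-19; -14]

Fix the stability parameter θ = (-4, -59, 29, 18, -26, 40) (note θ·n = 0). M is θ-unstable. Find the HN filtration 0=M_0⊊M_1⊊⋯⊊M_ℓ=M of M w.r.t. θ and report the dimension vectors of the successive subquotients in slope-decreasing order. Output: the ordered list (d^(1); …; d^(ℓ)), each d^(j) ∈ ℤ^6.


Via rank(M_{q-1}∘⋯∘M_p): M ≅ I[1,1], I[1,2], I[1,6], I[3,3], I[6,6].
μ_θ-semistable layers: μ^(1)=40; μ^(2)=29; μ^(3)=7; μ^(4)=-4; μ^(5)=-63/2

((0, 0, 0, 0, 0, 2); (0, 0, 1, 0, 0, 0); (0, 0, 1, 1, 1, 0); (1, 0, 0, 0, 0, 0); (2, 2, 0, 0, 0, 0))


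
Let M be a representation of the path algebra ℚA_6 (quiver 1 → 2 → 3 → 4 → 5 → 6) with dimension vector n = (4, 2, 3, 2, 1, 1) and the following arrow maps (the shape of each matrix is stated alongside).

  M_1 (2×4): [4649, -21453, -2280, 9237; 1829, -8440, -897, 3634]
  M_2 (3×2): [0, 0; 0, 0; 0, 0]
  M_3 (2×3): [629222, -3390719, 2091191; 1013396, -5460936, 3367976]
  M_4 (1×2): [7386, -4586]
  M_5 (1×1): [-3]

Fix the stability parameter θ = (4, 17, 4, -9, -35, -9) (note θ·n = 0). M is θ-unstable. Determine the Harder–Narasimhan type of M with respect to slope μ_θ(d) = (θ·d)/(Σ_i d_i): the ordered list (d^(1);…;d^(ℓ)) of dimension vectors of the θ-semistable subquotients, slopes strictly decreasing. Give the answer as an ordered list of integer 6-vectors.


Interval decomposition of M: I[1,1]^2, I[1,2]^2, I[3,3], I[3,4], I[3,6].
HN type (ℓ=5): μ^(1)=17; μ^(2)=4; μ^(3)=-5/2; μ^(4)=-9; μ^(5)=-40/3

((0, 2, 0, 0, 0, 0); (4, 0, 1, 0, 0, 0); (0, 0, 1, 1, 0, 0); (0, 0, 0, 0, 0, 1); (0, 0, 1, 1, 1, 0))


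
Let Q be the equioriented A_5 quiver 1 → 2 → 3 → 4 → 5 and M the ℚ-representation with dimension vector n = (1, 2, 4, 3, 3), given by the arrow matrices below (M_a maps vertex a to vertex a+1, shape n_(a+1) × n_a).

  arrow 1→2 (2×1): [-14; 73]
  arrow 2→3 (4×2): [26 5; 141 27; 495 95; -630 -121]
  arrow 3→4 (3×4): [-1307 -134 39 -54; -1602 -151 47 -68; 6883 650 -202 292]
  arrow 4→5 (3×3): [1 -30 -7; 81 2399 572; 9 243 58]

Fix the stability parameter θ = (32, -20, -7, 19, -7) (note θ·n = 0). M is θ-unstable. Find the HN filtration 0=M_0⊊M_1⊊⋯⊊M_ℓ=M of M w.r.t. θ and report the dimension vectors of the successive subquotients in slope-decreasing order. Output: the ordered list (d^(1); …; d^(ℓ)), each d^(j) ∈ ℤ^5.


Via rank(M_{q-1}∘⋯∘M_p): M ≅ I[1,5], I[2,5], I[3,3], I[3,5].
μ_θ-semistable layers: μ^(1)=6; μ^(2)=5/3; μ^(3)=-7; μ^(4)=-20

((0, 0, 0, 3, 3); (1, 1, 1, 0, 0); (0, 0, 3, 0, 0); (0, 1, 0, 0, 0))


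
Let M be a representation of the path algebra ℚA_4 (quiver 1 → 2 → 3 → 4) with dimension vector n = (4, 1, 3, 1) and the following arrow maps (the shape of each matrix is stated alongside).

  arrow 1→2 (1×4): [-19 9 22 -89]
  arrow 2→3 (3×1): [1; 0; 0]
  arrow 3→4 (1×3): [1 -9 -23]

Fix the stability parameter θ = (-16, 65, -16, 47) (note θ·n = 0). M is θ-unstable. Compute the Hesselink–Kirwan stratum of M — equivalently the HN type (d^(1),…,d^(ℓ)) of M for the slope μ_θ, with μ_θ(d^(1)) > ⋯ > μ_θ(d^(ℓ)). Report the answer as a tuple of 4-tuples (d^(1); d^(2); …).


Via rank(M_{q-1}∘⋯∘M_p): M ≅ I[1,1]^3, I[1,4], I[3,3]^2.
μ_θ-semistable layers: μ^(1)=47; μ^(2)=49/2; μ^(3)=-16

((0, 0, 0, 1); (0, 1, 1, 0); (4, 0, 2, 0))


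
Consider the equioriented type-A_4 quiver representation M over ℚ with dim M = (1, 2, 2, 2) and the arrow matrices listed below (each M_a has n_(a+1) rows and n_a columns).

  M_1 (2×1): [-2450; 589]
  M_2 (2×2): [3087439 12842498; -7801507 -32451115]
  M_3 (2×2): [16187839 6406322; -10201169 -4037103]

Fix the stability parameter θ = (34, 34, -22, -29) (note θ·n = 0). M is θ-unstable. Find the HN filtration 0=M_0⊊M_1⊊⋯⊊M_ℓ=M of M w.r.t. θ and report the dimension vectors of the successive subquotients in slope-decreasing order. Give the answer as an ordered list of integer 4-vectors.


Via rank(M_{q-1}∘⋯∘M_p): M ≅ I[1,4], I[2,4].
μ_θ-semistable layers: μ^(1)=17/4; μ^(2)=-17/3

((1, 1, 1, 1); (0, 1, 1, 1))


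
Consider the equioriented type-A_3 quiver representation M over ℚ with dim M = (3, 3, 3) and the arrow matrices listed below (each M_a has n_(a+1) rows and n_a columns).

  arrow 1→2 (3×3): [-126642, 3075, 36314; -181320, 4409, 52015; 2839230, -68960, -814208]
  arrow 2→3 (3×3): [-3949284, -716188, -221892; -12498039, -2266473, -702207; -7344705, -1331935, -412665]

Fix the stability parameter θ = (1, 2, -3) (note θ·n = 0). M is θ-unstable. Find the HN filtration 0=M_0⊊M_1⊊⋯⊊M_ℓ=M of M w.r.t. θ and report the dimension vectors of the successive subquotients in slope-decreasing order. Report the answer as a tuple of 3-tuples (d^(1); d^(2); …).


Interval decomposition of M: I[1,2]^2, I[1,3], I[3,3]^2.
HN type (ℓ=4): μ^(1)=2; μ^(2)=1; μ^(3)=0; μ^(4)=-3

((0, 2, 0); (2, 0, 0); (1, 1, 1); (0, 0, 2))


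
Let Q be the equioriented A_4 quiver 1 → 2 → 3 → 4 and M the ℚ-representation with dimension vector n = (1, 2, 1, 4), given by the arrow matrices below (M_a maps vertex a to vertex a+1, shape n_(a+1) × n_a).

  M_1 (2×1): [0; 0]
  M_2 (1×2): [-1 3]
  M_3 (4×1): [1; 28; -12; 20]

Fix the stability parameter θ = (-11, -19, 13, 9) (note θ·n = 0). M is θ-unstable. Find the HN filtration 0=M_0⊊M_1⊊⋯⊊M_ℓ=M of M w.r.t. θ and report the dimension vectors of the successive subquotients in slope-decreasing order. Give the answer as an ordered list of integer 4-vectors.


Barcode: M ≅ I[1,1], I[2,2], I[2,4], I[4,4]^3. HN layers by μ_θ (4 steps, strictly decreasing):
  μ^(1)=11; μ^(2)=9; μ^(3)=-11; μ^(4)=-19

((0, 0, 1, 1); (0, 0, 0, 3); (1, 0, 0, 0); (0, 2, 0, 0))
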